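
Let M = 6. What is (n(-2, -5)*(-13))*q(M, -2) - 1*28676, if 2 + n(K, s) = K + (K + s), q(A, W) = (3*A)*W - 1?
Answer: -33967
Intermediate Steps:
q(A, W) = -1 + 3*A*W (q(A, W) = 3*A*W - 1 = -1 + 3*A*W)
n(K, s) = -2 + s + 2*K (n(K, s) = -2 + (K + (K + s)) = -2 + (s + 2*K) = -2 + s + 2*K)
(n(-2, -5)*(-13))*q(M, -2) - 1*28676 = ((-2 - 5 + 2*(-2))*(-13))*(-1 + 3*6*(-2)) - 1*28676 = ((-2 - 5 - 4)*(-13))*(-1 - 36) - 28676 = -11*(-13)*(-37) - 28676 = 143*(-37) - 28676 = -5291 - 28676 = -33967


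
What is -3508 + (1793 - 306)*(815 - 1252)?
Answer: -653327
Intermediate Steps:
-3508 + (1793 - 306)*(815 - 1252) = -3508 + 1487*(-437) = -3508 - 649819 = -653327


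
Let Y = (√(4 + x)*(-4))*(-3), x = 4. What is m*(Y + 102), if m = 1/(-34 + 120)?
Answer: 51/43 + 12*√2/43 ≈ 1.5807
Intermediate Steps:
m = 1/86 ≈ 0.011628
Y = 24*√2 (Y = (√(4 + 4)*(-4))*(-3) = (√8*(-4))*(-3) = ((2*√2)*(-4))*(-3) = -8*√2*(-3) = 24*√2 ≈ 33.941)
m*(Y + 102) = (24*√2 + 102)/86 = (102 + 24*√2)/86 = 51/43 + 12*√2/43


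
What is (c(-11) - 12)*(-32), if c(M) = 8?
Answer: 128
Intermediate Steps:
(c(-11) - 12)*(-32) = (8 - 12)*(-32) = -4*(-32) = 128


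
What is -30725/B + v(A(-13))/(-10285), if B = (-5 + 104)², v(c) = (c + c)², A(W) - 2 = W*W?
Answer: -12085709/833085 ≈ -14.507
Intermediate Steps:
A(W) = 2 + W² (A(W) = 2 + W*W = 2 + W²)
v(c) = 4*c² (v(c) = (2*c)² = 4*c²)
B = 9801 (B = 99² = 9801)
-30725/B + v(A(-13))/(-10285) = -30725/9801 + (4*(2 + (-13)²)²)/(-10285) = -30725*1/9801 + (4*(2 + 169)²)*(-1/10285) = -30725/9801 + (4*171²)*(-1/10285) = -30725/9801 + (4*29241)*(-1/10285) = -30725/9801 + 116964*(-1/10285) = -30725/9801 - 116964/10285 = -12085709/833085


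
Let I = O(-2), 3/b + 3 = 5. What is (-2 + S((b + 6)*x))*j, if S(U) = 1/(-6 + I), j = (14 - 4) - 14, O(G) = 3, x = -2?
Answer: 28/3 ≈ 9.3333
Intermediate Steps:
b = 3/2 (b = 3/(-3 + 5) = 3/2 ≈ 1.5000)
I = 3
j = -4 (j = 10 - 14 = -4)
S(U) = -⅓ (S(U) = 1/(-6 + 3) = 1/(-3) = -⅓)
(-2 + S((b + 6)*x))*j = (-2 - ⅓)*(-4) = -7/3*(-4) = 28/3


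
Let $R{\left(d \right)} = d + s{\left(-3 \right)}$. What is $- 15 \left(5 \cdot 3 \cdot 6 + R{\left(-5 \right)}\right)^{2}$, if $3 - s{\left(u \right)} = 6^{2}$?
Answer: $-40560$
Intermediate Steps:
$s{\left(u \right)} = -33$ ($s{\left(u \right)} = 3 - 6^{2} = 3 - 36 = -33$)
$R{\left(d \right)} = -33 + d$ ($R{\left(d \right)} = d - 33 = -33 + d$)
$- 15 \left(5 \cdot 3 \cdot 6 + R{\left(-5 \right)}\right)^{2} = - 15 \left(5 \cdot 3 \cdot 6 - 38\right)^{2} = - 15 \left(15 \cdot 6 - 38\right)^{2} = - 15 \left(90 - 38\right)^{2} = - 15 \cdot 52^{2} = \left(-15\right) 2704 = -40560$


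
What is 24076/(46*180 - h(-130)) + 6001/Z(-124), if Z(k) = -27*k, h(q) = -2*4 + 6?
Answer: 65153365/13864068 ≈ 4.6994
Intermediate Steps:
h(q) = -2 (h(q) = -8 + 6 = -2)
24076/(46*180 - h(-130)) + 6001/Z(-124) = 24076/(46*180 - 1*(-2)) + 6001/((-27*(-124))) = 24076/(8280 + 2) + 6001/3348 = 24076/8282 + 6001*(1/3348) = 24076*(1/8282) + 6001/3348 = 12038/4141 + 6001/3348 = 65153365/13864068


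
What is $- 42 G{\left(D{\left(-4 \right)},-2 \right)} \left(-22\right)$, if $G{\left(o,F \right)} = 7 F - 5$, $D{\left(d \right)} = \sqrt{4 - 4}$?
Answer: $-17556$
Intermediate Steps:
$D{\left(d \right)} = 0$ ($D{\left(d \right)} = \sqrt{0} = 0$)
$G{\left(o,F \right)} = -5 + 7 F$
$- 42 G{\left(D{\left(-4 \right)},-2 \right)} \left(-22\right) = - 42 \left(-5 + 7 \left(-2\right)\right) \left(-22\right) = - 42 \left(-5 - 14\right) \left(-22\right) = \left(-42\right) \left(-19\right) \left(-22\right) = 798 \left(-22\right) = -17556$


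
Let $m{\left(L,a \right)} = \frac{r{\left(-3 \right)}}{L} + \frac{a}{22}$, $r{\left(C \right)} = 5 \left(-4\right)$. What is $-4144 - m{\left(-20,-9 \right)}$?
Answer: $- \frac{91181}{22} \approx -4144.6$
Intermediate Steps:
$r{\left(C \right)} = -20$
$m{\left(L,a \right)} = - \frac{20}{L} + \frac{a}{22}$
$-4144 - m{\left(-20,-9 \right)} = -4144 - \left(- \frac{20}{-20} + \frac{1}{22} \left(-9\right)\right) = -4144 - \left(\left(-20\right) \left(- \frac{1}{20}\right) - \frac{9}{22}\right) = -4144 - \left(1 - \frac{9}{22}\right) = -4144 - \frac{13}{22} = - \frac{91181}{22}$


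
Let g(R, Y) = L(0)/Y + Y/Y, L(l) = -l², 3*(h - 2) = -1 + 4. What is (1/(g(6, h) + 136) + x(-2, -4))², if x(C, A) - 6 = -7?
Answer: 18496/18769 ≈ 0.98545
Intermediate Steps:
x(C, A) = -1 (x(C, A) = 6 - 7 = -1)
h = 3 (h = 2 + (-1 + 4)/3 = 2 + (⅓)*3 = 2 + 1 = 3)
g(R, Y) = 1 (g(R, Y) = (-1*0²)/Y + Y/Y = (-1*0)/Y + 1 = 0/Y + 1 = 0 + 1 = 1)
(1/(g(6, h) + 136) + x(-2, -4))² = (1/(1 + 136) - 1)² = (1/137 - 1)² = (-136/137)² = 18496/18769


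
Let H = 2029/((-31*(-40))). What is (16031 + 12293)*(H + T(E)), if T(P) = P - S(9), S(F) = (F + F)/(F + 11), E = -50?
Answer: -432557047/310 ≈ -1.3953e+6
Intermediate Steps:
S(F) = 2*F/(11 + F) (S(F) = (2*F)/(11 + F) = 2*F/(11 + F))
T(P) = -9/10 + P (T(P) = P - 2*9/(11 + 9) = P - 2*9/20 = P - 1*9/10 = P - 9/10 = -9/10 + P)
H = 2029/1240 ≈ 1.6363
(16031 + 12293)*(H + T(E)) = (16031 + 12293)*(2029/1240 + (-9/10 - 50)) = 28324*(2029/1240 - 509/10) = 28324*(-61087/1240) = -432557047/310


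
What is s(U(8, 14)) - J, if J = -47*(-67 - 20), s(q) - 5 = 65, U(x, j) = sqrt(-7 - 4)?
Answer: -4019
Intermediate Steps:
U(x, j) = I*sqrt(11) (U(x, j) = sqrt(-11) = I*sqrt(11))
s(q) = 70 (s(q) = 5 + 65 = 70)
J = 4089 (J = -47*(-87) = 4089)
s(U(8, 14)) - J = 70 - 1*4089 = 70 - 4089 = -4019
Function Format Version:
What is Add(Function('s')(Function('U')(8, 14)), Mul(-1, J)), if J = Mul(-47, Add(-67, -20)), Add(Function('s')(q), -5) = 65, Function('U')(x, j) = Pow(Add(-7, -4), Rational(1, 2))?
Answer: -4019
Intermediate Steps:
Function('U')(x, j) = Mul(I, Pow(11, Rational(1, 2))) (Function('U')(x, j) = Pow(-11, Rational(1, 2)) = Mul(I, Pow(11, Rational(1, 2))))
Function('s')(q) = 70 (Function('s')(q) = Add(5, 65) = 70)
J = 4089 (J = Mul(-47, -87) = 4089)
Add(Function('s')(Function('U')(8, 14)), Mul(-1, J)) = Add(70, Mul(-1, 4089)) = Add(70, -4089) = -4019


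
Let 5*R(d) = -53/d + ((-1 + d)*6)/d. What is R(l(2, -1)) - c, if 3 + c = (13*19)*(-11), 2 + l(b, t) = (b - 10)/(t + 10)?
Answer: 354287/130 ≈ 2725.3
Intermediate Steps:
l(b, t) = -2 + (-10 + b)/(10 + t) (l(b, t) = -2 + (b - 10)/(t + 10) = -2 + (-10 + b)/(10 + t))
c = -2720 (c = -3 + (13*19)*(-11) = -3 + 247*(-11) = -3 - 2717 = -2720)
R(d) = -53/(5*d) + (-6 + 6*d)/(5*d) (R(d) = (-53/d + ((-1 + d)*6)/d)/5 = (-53/d + (-6 + 6*d)/d)/5 = -53/(5*d) + (-6 + 6*d)/(5*d))
R(l(2, -1)) - c = (-59 + 6*((-30 + 2 - 2*(-1))/(10 - 1)))/(5*(((-30 + 2 - 2*(-1))/(10 - 1)))) - 1*(-2720) = (-59 + 6*((-30 + 2 + 2)/9))/(5*(((-30 + 2 + 2)/9))) + 2720 = (-59 + 6*((⅑)*(-26)))/(5*(((⅑)*(-26)))) + 2720 = (-59 + 6*(-26/9))/(5*(-26/9)) + 2720 = (⅕)*(-9/26)*(-59 - 52/3) + 2720 = (⅕)*(-9/26)*(-229/3) + 2720 = 687/130 + 2720 = 354287/130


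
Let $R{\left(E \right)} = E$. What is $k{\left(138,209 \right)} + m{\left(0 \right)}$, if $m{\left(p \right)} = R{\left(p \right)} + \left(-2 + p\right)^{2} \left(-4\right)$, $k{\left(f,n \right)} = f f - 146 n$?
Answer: $-11486$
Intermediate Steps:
$k{\left(f,n \right)} = f^{2} - 146 n$
$m{\left(p \right)} = p - 4 \left(-2 + p\right)^{2}$ ($m{\left(p \right)} = p + \left(-2 + p\right)^{2} \left(-4\right) = p - 4 \left(-2 + p\right)^{2}$)
$k{\left(138,209 \right)} + m{\left(0 \right)} = \left(138^{2} - 30514\right) + \left(0 - 4 \left(-2 + 0\right)^{2}\right) = \left(19044 - 30514\right) + \left(0 - 4 \left(-2\right)^{2}\right) = -11470 + \left(0 - 16\right) = -11470 - 16 = -11486$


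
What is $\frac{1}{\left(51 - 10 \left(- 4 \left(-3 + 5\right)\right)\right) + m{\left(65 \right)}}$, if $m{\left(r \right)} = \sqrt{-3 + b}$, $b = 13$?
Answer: $\frac{131}{17151} - \frac{\sqrt{10}}{17151} \approx 0.0074537$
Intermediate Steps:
$m{\left(r \right)} = \sqrt{10}$ ($m{\left(r \right)} = \sqrt{-3 + 13} = \sqrt{10}$)
$\frac{1}{\left(51 - 10 \left(- 4 \left(-3 + 5\right)\right)\right) + m{\left(65 \right)}} = \frac{1}{\left(51 - 10 \left(- 4 \left(-3 + 5\right)\right)\right) + \sqrt{10}} = \frac{1}{\left(51 - 10 \left(\left(-4\right) 2\right)\right) + \sqrt{10}} = \frac{1}{\left(51 - -80\right) + \sqrt{10}} = \frac{1}{\left(51 + 80\right) + \sqrt{10}} = \frac{1}{131 + \sqrt{10}}$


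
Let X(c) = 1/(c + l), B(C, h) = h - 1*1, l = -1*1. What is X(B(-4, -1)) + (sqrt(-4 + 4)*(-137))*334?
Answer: -1/3 ≈ -0.33333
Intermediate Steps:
l = -1
B(C, h) = -1 + h (B(C, h) = h - 1 = -1 + h)
X(c) = 1/(-1 + c) (X(c) = 1/(c - 1) = 1/(-1 + c))
X(B(-4, -1)) + (sqrt(-4 + 4)*(-137))*334 = 1/(-1 + (-1 - 1)) + (sqrt(-4 + 4)*(-137))*334 = 1/(-1 - 2) + (sqrt(0)*(-137))*334 = 1/(-3) + (0*(-137))*334 = -1/3 + 0*334 = -1/3 + 0 = -1/3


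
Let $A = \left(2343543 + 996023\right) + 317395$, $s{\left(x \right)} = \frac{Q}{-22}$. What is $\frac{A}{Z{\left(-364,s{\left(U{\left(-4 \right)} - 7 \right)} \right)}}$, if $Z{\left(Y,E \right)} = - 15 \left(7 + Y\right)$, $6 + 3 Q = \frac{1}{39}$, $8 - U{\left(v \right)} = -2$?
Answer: $\frac{58047}{85} \approx 682.91$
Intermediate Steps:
$U{\left(v \right)} = 10$ ($U{\left(v \right)} = 8 - -2 = 8 + 2 = 10$)
$Q = - \frac{233}{117}$ ($Q = -2 + \frac{1}{3 \cdot 39} = -2 + \frac{1}{3} \cdot \frac{1}{39} = -2 + \frac{1}{117} = - \frac{233}{117} \approx -1.9915$)
$s{\left(x \right)} = \frac{233}{2574}$ ($s{\left(x \right)} = - \frac{233}{117 \left(-22\right)} = \left(- \frac{233}{117}\right) \left(- \frac{1}{22}\right) = \frac{233}{2574}$)
$Z{\left(Y,E \right)} = -105 - 15 Y$
$A = 3656961$ ($A = 3339566 + 317395 = 3656961$)
$\frac{A}{Z{\left(-364,s{\left(U{\left(-4 \right)} - 7 \right)} \right)}} = \frac{3656961}{-105 - -5460} = \frac{3656961}{-105 + 5460} = \frac{3656961}{5355} = 3656961 \cdot \frac{1}{5355} = \frac{58047}{85}$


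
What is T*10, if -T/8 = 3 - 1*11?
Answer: 640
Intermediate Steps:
T = 64 (T = -8*(3 - 1*11) = -8*(3 - 11) = -8*(-8) = 64)
T*10 = 64*10 = 640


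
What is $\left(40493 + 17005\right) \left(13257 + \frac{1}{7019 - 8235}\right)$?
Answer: $\frac{463448570739}{608} \approx 7.6225 \cdot 10^{8}$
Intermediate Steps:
$\left(40493 + 17005\right) \left(13257 + \frac{1}{7019 - 8235}\right) = 57498 \left(13257 + \frac{1}{-1216}\right) = 57498 \left(13257 - \frac{1}{1216}\right) = 57498 \cdot \frac{16120511}{1216} = \frac{463448570739}{608}$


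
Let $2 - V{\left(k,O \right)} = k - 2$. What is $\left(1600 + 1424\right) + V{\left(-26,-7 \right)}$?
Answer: $3054$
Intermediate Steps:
$V{\left(k,O \right)} = 4 - k$ ($V{\left(k,O \right)} = 2 - \left(k - 2\right) = 2 - \left(-2 + k\right) = 4 - k$)
$\left(1600 + 1424\right) + V{\left(-26,-7 \right)} = \left(1600 + 1424\right) + \left(4 - -26\right) = 3024 + \left(4 + 26\right) = 3024 + 30 = 3054$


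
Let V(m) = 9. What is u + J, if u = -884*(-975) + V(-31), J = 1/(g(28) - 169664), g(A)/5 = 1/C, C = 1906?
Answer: 278723769554405/323379579 ≈ 8.6191e+5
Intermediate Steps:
g(A) = 5/1906
J = -1906/323379579 (J = 1/(5/1906 - 169664) = 1/(-323379579/1906) = -1906/323379579 ≈ -5.8940e-6)
u = 861909 (u = -884*(-975) + 9 = 861900 + 9 = 861909)
u + J = 861909 - 1906/323379579 = 278723769554405/323379579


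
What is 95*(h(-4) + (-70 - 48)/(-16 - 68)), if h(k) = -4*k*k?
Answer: -249755/42 ≈ -5946.5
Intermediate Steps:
h(k) = -4*k²
95*(h(-4) + (-70 - 48)/(-16 - 68)) = 95*(-4*(-4)² + (-70 - 48)/(-16 - 68)) = 95*(-4*16 - 118/(-84)) = 95*(-64 - 118*(-1/84)) = 95*(-64 + 59/42) = 95*(-2629/42) = -249755/42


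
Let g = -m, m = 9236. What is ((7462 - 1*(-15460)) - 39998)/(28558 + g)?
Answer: -8538/9661 ≈ -0.88376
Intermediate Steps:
g = -9236 (g = -1*9236 = -9236)
((7462 - 1*(-15460)) - 39998)/(28558 + g) = ((7462 - 1*(-15460)) - 39998)/(28558 - 9236) = ((7462 + 15460) - 39998)/19322 = (22922 - 39998)*(1/19322) = -17076*1/19322 = -8538/9661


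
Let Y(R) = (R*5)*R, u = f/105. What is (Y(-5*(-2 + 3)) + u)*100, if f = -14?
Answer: 37460/3 ≈ 12487.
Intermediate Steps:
u = -2/15 (u = -14/105 = -14*1/105 = -2/15 ≈ -0.13333)
Y(R) = 5*R**2 (Y(R) = (5*R)*R = 5*R**2)
(Y(-5*(-2 + 3)) + u)*100 = (5*(-5*(-2 + 3))**2 - 2/15)*100 = (5*(-5*1)**2 - 2/15)*100 = (5*(-5)**2 - 2/15)*100 = (5*25 - 2/15)*100 = (125 - 2/15)*100 = (1873/15)*100 = 37460/3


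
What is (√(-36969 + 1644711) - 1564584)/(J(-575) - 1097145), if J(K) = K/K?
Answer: 195573/137143 - 3*√178638/1097144 ≈ 1.4249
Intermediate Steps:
J(K) = 1
(√(-36969 + 1644711) - 1564584)/(J(-575) - 1097145) = (√(-36969 + 1644711) - 1564584)/(1 - 1097145) = (√1607742 - 1564584)/(-1097144) = (3*√178638 - 1564584)*(-1/1097144) = (-1564584 + 3*√178638)*(-1/1097144) = 195573/137143 - 3*√178638/1097144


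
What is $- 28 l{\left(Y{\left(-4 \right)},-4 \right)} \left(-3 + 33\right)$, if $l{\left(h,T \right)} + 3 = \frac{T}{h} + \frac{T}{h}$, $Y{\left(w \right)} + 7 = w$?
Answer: $\frac{21000}{11} \approx 1909.1$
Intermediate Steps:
$Y{\left(w \right)} = -7 + w$
$l{\left(h,T \right)} = -3 + \frac{2 T}{h}$ ($l{\left(h,T \right)} = -3 + \left(\frac{T}{h} + \frac{T}{h}\right) = -3 + \frac{2 T}{h}$)
$- 28 l{\left(Y{\left(-4 \right)},-4 \right)} \left(-3 + 33\right) = - 28 \left(-3 + 2 \left(-4\right) \frac{1}{-7 - 4}\right) \left(-3 + 33\right) = - 28 \left(-3 + 2 \left(-4\right) \frac{1}{-11}\right) 30 = - 28 \left(-3 + 2 \left(-4\right) \left(- \frac{1}{11}\right)\right) 30 = - 28 \left(-3 + \frac{8}{11}\right) 30 = \left(-28\right) \left(- \frac{25}{11}\right) 30 = \frac{700}{11} \cdot 30 = \frac{21000}{11}$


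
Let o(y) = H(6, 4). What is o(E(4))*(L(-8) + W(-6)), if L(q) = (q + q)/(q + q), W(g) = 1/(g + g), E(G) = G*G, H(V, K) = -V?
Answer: -11/2 ≈ -5.5000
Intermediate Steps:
E(G) = G²
W(g) = 1/(2*g)
o(y) = -6 (o(y) = -1*6 = -6)
L(q) = 1 (L(q) = (2*q)/((2*q)) = (2*q)*(1/(2*q)) = 1)
o(E(4))*(L(-8) + W(-6)) = -6*(1 + (½)/(-6)) = -6*(1 + (½)*(-⅙)) = -6*(1 - 1/12) = -6*11/12 = -11/2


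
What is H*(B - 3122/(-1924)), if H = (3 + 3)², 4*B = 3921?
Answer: 17002107/481 ≈ 35347.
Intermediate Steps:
B = 3921/4 (B = (¼)*3921 = 3921/4 ≈ 980.25)
H = 36 (H = 6² = 36)
H*(B - 3122/(-1924)) = 36*(3921/4 - 3122/(-1924)) = 36*(3921/4 - 3122*(-1)/1924) = 36*(3921/4 - 1*(-1561/962)) = 36*(3921/4 + 1561/962) = 36*(1889123/1924) = 17002107/481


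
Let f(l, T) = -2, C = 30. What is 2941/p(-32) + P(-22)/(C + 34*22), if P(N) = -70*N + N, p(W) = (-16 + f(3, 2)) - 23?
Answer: -1112930/15949 ≈ -69.781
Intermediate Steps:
p(W) = -41 (p(W) = (-16 - 2) - 23 = -18 - 23 = -41)
P(N) = -69*N
2941/p(-32) + P(-22)/(C + 34*22) = 2941/(-41) + (-69*(-22))/(30 + 34*22) = 2941*(-1/41) + 1518/(30 + 748) = -2941/41 + 1518/778 = -2941/41 + 1518*(1/778) = -2941/41 + 759/389 = -1112930/15949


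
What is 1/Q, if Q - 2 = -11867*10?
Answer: -1/118668 ≈ -8.4269e-6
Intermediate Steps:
Q = -118668 (Q = 2 - 11867*10 = 2 - 118670 = -118668)
1/Q = 1/(-118668) = -1/118668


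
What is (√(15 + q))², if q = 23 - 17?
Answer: 21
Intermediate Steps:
q = 6
(√(15 + q))² = (√(15 + 6))² = (√21)² = 21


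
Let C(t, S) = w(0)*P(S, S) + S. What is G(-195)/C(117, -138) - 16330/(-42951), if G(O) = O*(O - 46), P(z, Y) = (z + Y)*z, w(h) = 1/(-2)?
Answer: -4089305/1975746 ≈ -2.0698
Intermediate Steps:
w(h) = -½
P(z, Y) = z*(Y + z) (P(z, Y) = (Y + z)*z = z*(Y + z))
G(O) = O*(-46 + O)
C(t, S) = S - S² (C(t, S) = -S*(S + S)/2 + S = -S*2*S/2 + S = -S² + S = S - S²)
G(-195)/C(117, -138) - 16330/(-42951) = (-195*(-46 - 195))/((-138*(1 - 1*(-138)))) - 16330/(-42951) = (-195*(-241))/((-138*(1 + 138))) - 16330*(-1/42951) = 46995/((-138*139)) + 16330/42951 = 46995/(-19182) + 16330/42951 = 46995*(-1/19182) + 16330/42951 = -15665/6394 + 16330/42951 = -4089305/1975746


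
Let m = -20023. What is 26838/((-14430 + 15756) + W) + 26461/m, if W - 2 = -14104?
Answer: -437721505/127906924 ≈ -3.4222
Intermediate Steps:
W = -14102 (W = 2 - 14104 = -14102)
26838/((-14430 + 15756) + W) + 26461/m = 26838/((-14430 + 15756) - 14102) + 26461/(-20023) = 26838/(1326 - 14102) + 26461*(-1/20023) = 26838/(-12776) - 26461/20023 = 26838*(-1/12776) - 26461/20023 = -13419/6388 - 26461/20023 = -437721505/127906924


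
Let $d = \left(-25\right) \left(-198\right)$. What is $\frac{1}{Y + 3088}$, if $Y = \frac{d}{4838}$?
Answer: $\frac{2419}{7472347} \approx 0.00032373$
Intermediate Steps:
$d = 4950$
$Y = \frac{2475}{2419}$ ($Y = \frac{4950}{4838} = 4950 \cdot \frac{1}{4838} = \frac{2475}{2419} \approx 1.0231$)
$\frac{1}{Y + 3088} = \frac{1}{\frac{2475}{2419} + 3088} = \frac{1}{\frac{7472347}{2419}} = \frac{2419}{7472347}$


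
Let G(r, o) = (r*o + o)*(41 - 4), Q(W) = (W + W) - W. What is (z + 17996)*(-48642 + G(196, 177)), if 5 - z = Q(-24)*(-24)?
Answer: 21633329175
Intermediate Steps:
Q(W) = W (Q(W) = 2*W - W = W)
G(r, o) = 37*o + 37*o*r (G(r, o) = (o*r + o)*37 = (o + o*r)*37 = 37*o + 37*o*r)
z = -571 (z = 5 - (-24)*(-24) = 5 - 1*576 = 5 - 576 = -571)
(z + 17996)*(-48642 + G(196, 177)) = (-571 + 17996)*(-48642 + 37*177*(1 + 196)) = 17425*(-48642 + 37*177*197) = 17425*(-48642 + 1290153) = 17425*1241511 = 21633329175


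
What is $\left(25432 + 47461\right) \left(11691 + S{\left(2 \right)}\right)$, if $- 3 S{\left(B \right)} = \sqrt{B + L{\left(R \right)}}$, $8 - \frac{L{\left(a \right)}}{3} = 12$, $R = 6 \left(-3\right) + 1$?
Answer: $852192063 - \frac{72893 i \sqrt{10}}{3} \approx 8.5219 \cdot 10^{8} - 76836.0 i$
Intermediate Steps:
$R = -17$ ($R = -18 + 1 = -17$)
$L{\left(a \right)} = -12$ ($L{\left(a \right)} = 24 - 36 = -12$)
$S{\left(B \right)} = - \frac{\sqrt{-12 + B}}{3}$ ($S{\left(B \right)} = - \frac{\sqrt{B - 12}}{3} = - \frac{\sqrt{-12 + B}}{3}$)
$\left(25432 + 47461\right) \left(11691 + S{\left(2 \right)}\right) = \left(25432 + 47461\right) \left(11691 - \frac{\sqrt{-12 + 2}}{3}\right) = 72893 \left(11691 - \frac{\sqrt{-10}}{3}\right) = 72893 \left(11691 - \frac{i \sqrt{10}}{3}\right) = 852192063 - \frac{72893 i \sqrt{10}}{3}$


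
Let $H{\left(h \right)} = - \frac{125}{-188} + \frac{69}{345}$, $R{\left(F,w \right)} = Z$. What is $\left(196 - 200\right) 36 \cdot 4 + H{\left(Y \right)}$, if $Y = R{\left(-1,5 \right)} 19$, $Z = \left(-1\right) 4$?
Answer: $- \frac{540627}{940} \approx -575.13$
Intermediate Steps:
$Z = -4$
$R{\left(F,w \right)} = -4$
$Y = -76$ ($Y = \left(-4\right) 19 = -76$)
$H{\left(h \right)} = \frac{813}{940}$ ($H{\left(h \right)} = \left(-125\right) \left(- \frac{1}{188}\right) + 69 \cdot \frac{1}{345} = \frac{125}{188} + \frac{1}{5} = \frac{813}{940}$)
$\left(196 - 200\right) 36 \cdot 4 + H{\left(Y \right)} = \left(196 - 200\right) 36 \cdot 4 + \frac{813}{940} = \left(-4\right) 144 + \frac{813}{940} = -576 + \frac{813}{940} = - \frac{540627}{940}$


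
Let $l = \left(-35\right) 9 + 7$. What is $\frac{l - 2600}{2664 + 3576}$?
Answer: $- \frac{727}{1560} \approx -0.46603$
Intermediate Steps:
$l = -308$ ($l = -315 + 7 = -308$)
$\frac{l - 2600}{2664 + 3576} = \frac{-308 - 2600}{2664 + 3576} = - \frac{2908}{6240} = \left(-2908\right) \frac{1}{6240} = - \frac{727}{1560}$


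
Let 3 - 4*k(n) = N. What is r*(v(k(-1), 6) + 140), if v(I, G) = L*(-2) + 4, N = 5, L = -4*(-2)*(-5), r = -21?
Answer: -4704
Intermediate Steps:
L = -40 (L = 8*(-5) = -40)
k(n) = -½ (k(n) = ¾ - ¼*5 = ¾ - 5/4 = -½)
v(I, G) = 84 (v(I, G) = -40*(-2) + 4 = 80 + 4 = 84)
r*(v(k(-1), 6) + 140) = -21*(84 + 140) = -21*224 = -4704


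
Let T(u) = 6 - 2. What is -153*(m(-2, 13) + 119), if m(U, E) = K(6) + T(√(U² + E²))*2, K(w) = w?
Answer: -20349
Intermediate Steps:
T(u) = 4
m(U, E) = 14 (m(U, E) = 6 + 4*2 = 6 + 8 = 14)
-153*(m(-2, 13) + 119) = -153*(14 + 119) = -153*133 = -20349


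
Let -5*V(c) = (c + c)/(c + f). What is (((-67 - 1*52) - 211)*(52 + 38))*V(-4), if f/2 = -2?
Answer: 5940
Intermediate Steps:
f = -4 (f = 2*(-2) = -4)
V(c) = -2*c/(5*(-4 + c)) (V(c) = -(c + c)/(5*(c - 4)) = -2*c/(5*(-4 + c)))
(((-67 - 1*52) - 211)*(52 + 38))*V(-4) = (((-67 - 1*52) - 211)*(52 + 38))*(-2*(-4)/(-20 + 5*(-4))) = (((-67 - 52) - 211)*90)*(-2*(-4)/(-20 - 20)) = ((-119 - 211)*90)*(-2*(-4)/(-40)) = (-330*90)*(-2*(-4)*(-1/40)) = -29700*(-1/5) = 5940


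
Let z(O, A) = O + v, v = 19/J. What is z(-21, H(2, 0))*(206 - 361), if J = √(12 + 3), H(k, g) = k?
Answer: 3255 - 589*√15/3 ≈ 2494.6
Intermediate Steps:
J = √15 ≈ 3.8730
v = 19*√15/15 (v = 19/(√15) = 19*(√15/15) = 19*√15/15 ≈ 4.9058)
z(O, A) = O + 19*√15/15
z(-21, H(2, 0))*(206 - 361) = (-21 + 19*√15/15)*(206 - 361) = (-21 + 19*√15/15)*(-155) = 3255 - 589*√15/3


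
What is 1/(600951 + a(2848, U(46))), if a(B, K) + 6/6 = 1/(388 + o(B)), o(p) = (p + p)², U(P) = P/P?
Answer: 32444804/19497704963801 ≈ 1.6640e-6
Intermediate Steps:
U(P) = 1
o(p) = 4*p² (o(p) = (2*p)² = 4*p²)
a(B, K) = -1 + 1/(388 + 4*B²)
1/(600951 + a(2848, U(46))) = 1/(600951 + (-387/4 - 1*2848²)/(97 + 2848²)) = 1/(600951 + (-387/4 - 1*8111104)/(97 + 8111104)) = 1/(600951 + (-387/4 - 8111104)/8111201) = 1/(600951 + (1/8111201)*(-32444803/4)) = 1/(600951 - 32444803/32444804) = 1/(19497704963801/32444804) = 32444804/19497704963801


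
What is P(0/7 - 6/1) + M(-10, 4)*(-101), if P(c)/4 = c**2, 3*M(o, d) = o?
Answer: 1442/3 ≈ 480.67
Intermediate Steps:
M(o, d) = o/3
P(c) = 4*c**2
P(0/7 - 6/1) + M(-10, 4)*(-101) = 4*(0/7 - 6/1)**2 + ((1/3)*(-10))*(-101) = 4*(0*(1/7) - 6*1)**2 - 10/3*(-101) = 4*(0 - 6)**2 + 1010/3 = 4*(-6)**2 + 1010/3 = 4*36 + 1010/3 = 144 + 1010/3 = 1442/3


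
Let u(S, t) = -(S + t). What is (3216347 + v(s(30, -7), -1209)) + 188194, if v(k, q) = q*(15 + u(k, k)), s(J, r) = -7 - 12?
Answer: 3340464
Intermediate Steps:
u(S, t) = -S - t
s(J, r) = -19
v(k, q) = q*(15 - 2*k) (v(k, q) = q*(15 + (-k - k)) = q*(15 - 2*k))
(3216347 + v(s(30, -7), -1209)) + 188194 = (3216347 - 1209*(15 - 2*(-19))) + 188194 = (3216347 - 1209*(15 + 38)) + 188194 = (3216347 - 1209*53) + 188194 = (3216347 - 64077) + 188194 = 3152270 + 188194 = 3340464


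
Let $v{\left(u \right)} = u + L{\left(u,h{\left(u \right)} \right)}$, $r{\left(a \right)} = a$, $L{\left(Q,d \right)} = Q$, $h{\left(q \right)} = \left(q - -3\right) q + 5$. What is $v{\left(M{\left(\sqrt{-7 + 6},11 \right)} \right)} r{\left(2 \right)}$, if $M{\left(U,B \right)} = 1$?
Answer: $4$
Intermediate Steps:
$h{\left(q \right)} = 5 + q \left(3 + q\right)$ ($h{\left(q \right)} = \left(q + 3\right) q + 5 = \left(3 + q\right) q + 5 = q \left(3 + q\right) + 5 = 5 + q \left(3 + q\right)$)
$v{\left(u \right)} = 2 u$ ($v{\left(u \right)} = u + u = 2 u$)
$v{\left(M{\left(\sqrt{-7 + 6},11 \right)} \right)} r{\left(2 \right)} = 2 \cdot 1 \cdot 2 = 2 \cdot 2 = 4$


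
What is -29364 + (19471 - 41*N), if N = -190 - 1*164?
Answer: 4621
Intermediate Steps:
N = -354 (N = -190 - 164 = -354)
-29364 + (19471 - 41*N) = -29364 + (19471 - 41*(-354)) = -29364 + (19471 + 14514) = -29364 + 33985 = 4621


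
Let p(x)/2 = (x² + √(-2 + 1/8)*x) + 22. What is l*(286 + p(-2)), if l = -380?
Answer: -128440 + 380*I*√30 ≈ -1.2844e+5 + 2081.3*I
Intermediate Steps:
p(x) = 44 + 2*x² + I*x*√30/2 (p(x) = 2*((x² + √(-2 + 1/8)*x) + 22) = 2*((x² + √(-2 + ⅛)*x) + 22) = 2*((x² + √(-15/8)*x) + 22) = 2*((x² + (I*√30/4)*x) + 22) = 2*((x² + I*x*√30/4) + 22) = 2*(22 + x² + I*x*√30/4) = 44 + 2*x² + I*x*√30/2)
l*(286 + p(-2)) = -380*(286 + (44 + 2*(-2)² + (½)*I*(-2)*√30)) = -380*(286 + (44 + 2*4 - I*√30)) = -380*(286 + (44 + 8 - I*√30)) = -380*(286 + (52 - I*√30)) = -380*(338 - I*√30) = -128440 + 380*I*√30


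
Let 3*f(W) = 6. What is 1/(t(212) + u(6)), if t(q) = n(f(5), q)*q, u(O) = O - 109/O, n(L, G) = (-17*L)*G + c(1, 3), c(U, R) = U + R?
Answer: -6/9163561 ≈ -6.5477e-7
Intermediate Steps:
f(W) = 2 (f(W) = (1/3)*6 = 2)
c(U, R) = R + U
n(L, G) = 4 - 17*G*L (n(L, G) = (-17*L)*G + (3 + 1) = -17*G*L + 4 = 4 - 17*G*L)
u(O) = O - 109/O
t(q) = q*(4 - 34*q) (t(q) = (4 - 17*q*2)*q = (4 - 34*q)*q = q*(4 - 34*q))
1/(t(212) + u(6)) = 1/(2*212*(2 - 17*212) + (6 - 109/6)) = 1/(2*212*(2 - 3604) + (6 - 109*1/6)) = 1/(2*212*(-3602) + (6 - 109/6)) = 1/(-1527248 - 73/6) = 1/(-9163561/6) = -6/9163561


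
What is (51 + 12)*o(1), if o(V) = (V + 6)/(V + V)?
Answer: 441/2 ≈ 220.50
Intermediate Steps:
o(V) = (6 + V)/(2*V) (o(V) = (6 + V)/((2*V)) = (6 + V)*(1/(2*V)) = (6 + V)/(2*V))
(51 + 12)*o(1) = (51 + 12)*((1/2)*(6 + 1)/1) = 63*((1/2)*1*7) = 63*(7/2) = 441/2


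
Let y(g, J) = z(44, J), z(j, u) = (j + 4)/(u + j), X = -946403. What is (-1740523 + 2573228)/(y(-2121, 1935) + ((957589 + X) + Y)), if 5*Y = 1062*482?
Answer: 8239615975/1123704146 ≈ 7.3326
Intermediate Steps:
z(j, u) = (4 + j)/(j + u)
Y = 511884/5 (Y = (1062*482)/5 = (⅕)*511884 = 511884/5 ≈ 1.0238e+5)
y(g, J) = 48/(44 + J) (y(g, J) = (4 + 44)/(44 + J) = 48/(44 + J))
(-1740523 + 2573228)/(y(-2121, 1935) + ((957589 + X) + Y)) = (-1740523 + 2573228)/(48/(44 + 1935) + ((957589 - 946403) + 511884/5)) = 832705/(48/1979 + (11186 + 511884/5)) = 832705/(48*(1/1979) + 567814/5) = 832705/(48/1979 + 567814/5) = 832705/(1123704146/9895) = 832705*(9895/1123704146) = 8239615975/1123704146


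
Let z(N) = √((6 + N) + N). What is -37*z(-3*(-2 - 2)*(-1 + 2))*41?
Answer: -1517*√30 ≈ -8309.0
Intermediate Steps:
z(N) = √(6 + 2*N)
-37*z(-3*(-2 - 2)*(-1 + 2))*41 = -37*√(6 + 2*(-3*(-2 - 2)*(-1 + 2)))*41 = -37*√(6 + 2*(-(-12)))*41 = -37*√(6 + 2*(-3*(-4)))*41 = -37*√(6 + 2*12)*41 = -37*√(6 + 24)*41 = -37*√30*41 = -1517*√30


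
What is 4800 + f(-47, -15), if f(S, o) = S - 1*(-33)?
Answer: 4786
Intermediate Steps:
f(S, o) = 33 + S (f(S, o) = S + 33 = 33 + S)
4800 + f(-47, -15) = 4800 + (33 - 47) = 4800 - 14 = 4786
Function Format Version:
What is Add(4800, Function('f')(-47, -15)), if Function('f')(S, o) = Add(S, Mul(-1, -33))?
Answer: 4786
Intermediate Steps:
Function('f')(S, o) = Add(33, S) (Function('f')(S, o) = Add(S, 33) = Add(33, S))
Add(4800, Function('f')(-47, -15)) = Add(4800, Add(33, -47)) = Add(4800, -14) = 4786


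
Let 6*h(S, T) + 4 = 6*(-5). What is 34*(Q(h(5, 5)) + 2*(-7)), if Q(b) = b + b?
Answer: -2584/3 ≈ -861.33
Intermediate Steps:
h(S, T) = -17/3 (h(S, T) = -2/3 + (6*(-5))/6 = -2/3 + (1/6)*(-30) = -2/3 - 5 = -17/3)
Q(b) = 2*b
34*(Q(h(5, 5)) + 2*(-7)) = 34*(2*(-17/3) + 2*(-7)) = 34*(-34/3 - 14) = 34*(-76/3) = -2584/3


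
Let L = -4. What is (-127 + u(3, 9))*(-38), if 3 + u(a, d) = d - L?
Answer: 4446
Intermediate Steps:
u(a, d) = 1 + d (u(a, d) = -3 + (d - 1*(-4)) = -3 + (d + 4) = -3 + (4 + d) = 1 + d)
(-127 + u(3, 9))*(-38) = (-127 + (1 + 9))*(-38) = (-127 + 10)*(-38) = -117*(-38) = 4446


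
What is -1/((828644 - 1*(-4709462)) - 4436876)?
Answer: -1/1101230 ≈ -9.0808e-7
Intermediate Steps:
-1/((828644 - 1*(-4709462)) - 4436876) = -1/((828644 + 4709462) - 4436876) = -1/(5538106 - 4436876) = -1/1101230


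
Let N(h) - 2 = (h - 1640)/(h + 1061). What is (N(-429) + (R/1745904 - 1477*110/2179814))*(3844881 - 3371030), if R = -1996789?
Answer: -3622638062487380593/3067897271088 ≈ -1.1808e+6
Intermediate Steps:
N(h) = 2 + (-1640 + h)/(1061 + h) (N(h) = 2 + (h - 1640)/(h + 1061) = 2 + (-1640 + h)/(1061 + h))
(N(-429) + (R/1745904 - 1477*110/2179814))*(3844881 - 3371030) = ((482 + 3*(-429))/(1061 - 429) + (-1996789/1745904 - 1477*110/2179814))*(3844881 - 3371030) = ((482 - 1287)/632 + (-1996789*1/1745904 - 162470*1/2179814))*473851 = ((1/632)*(-805) + (-1996789/1745904 - 11605/155701))*473851 = (-805/632 - 331163260009/271838998704)*473851 = -53515696785301/21475280897616*473851 = -3622638062487380593/3067897271088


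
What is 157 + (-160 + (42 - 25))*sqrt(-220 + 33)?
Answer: 157 - 143*I*sqrt(187) ≈ 157.0 - 1955.5*I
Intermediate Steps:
157 + (-160 + (42 - 25))*sqrt(-220 + 33) = 157 + (-160 + 17)*sqrt(-187) = 157 - 143*I*sqrt(187)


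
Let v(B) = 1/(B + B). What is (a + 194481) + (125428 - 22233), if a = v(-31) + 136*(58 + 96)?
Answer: 19754439/62 ≈ 3.1862e+5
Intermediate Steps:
v(B) = 1/(2*B)
a = 1298527/62 (a = (1/2)/(-31) + 136*(58 + 96) = (1/2)*(-1/31) + 136*154 = -1/62 + 20944 = 1298527/62 ≈ 20944.)
(a + 194481) + (125428 - 22233) = (1298527/62 + 194481) + (125428 - 22233) = 13356349/62 + 103195 = 19754439/62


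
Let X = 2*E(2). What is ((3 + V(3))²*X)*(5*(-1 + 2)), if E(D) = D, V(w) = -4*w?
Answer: 1620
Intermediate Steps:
X = 4 (X = 2*2 = 4)
((3 + V(3))²*X)*(5*(-1 + 2)) = ((3 - 4*3)²*4)*(5*(-1 + 2)) = ((3 - 12)²*4)*(5*1) = ((-9)²*4)*5 = (81*4)*5 = 324*5 = 1620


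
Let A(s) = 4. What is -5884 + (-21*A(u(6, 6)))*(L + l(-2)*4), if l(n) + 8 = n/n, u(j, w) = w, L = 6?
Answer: -4036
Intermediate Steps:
l(n) = -7 (l(n) = -8 + n/n = -8 + 1 = -7)
-5884 + (-21*A(u(6, 6)))*(L + l(-2)*4) = -5884 + (-21*4)*(6 - 7*4) = -5884 - 84*(6 - 28) = -5884 - 84*(-22) = -5884 + 1848 = -4036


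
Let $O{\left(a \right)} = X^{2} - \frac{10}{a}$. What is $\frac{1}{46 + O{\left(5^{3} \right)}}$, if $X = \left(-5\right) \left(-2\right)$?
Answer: $\frac{25}{3648} \approx 0.0068531$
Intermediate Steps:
$X = 10$
$O{\left(a \right)} = 100 - \frac{10}{a}$ ($O{\left(a \right)} = 10^{2} - \frac{10}{a} = 100 - \frac{10}{a}$)
$\frac{1}{46 + O{\left(5^{3} \right)}} = \frac{1}{46 + \left(100 - \frac{10}{5^{3}}\right)} = \frac{1}{46 + \left(100 - \frac{10}{125}\right)} = \frac{1}{46 + \left(100 - \frac{2}{25}\right)} = \frac{1}{46 + \frac{2498}{25}} = \frac{1}{\frac{3648}{25}} = \frac{25}{3648}$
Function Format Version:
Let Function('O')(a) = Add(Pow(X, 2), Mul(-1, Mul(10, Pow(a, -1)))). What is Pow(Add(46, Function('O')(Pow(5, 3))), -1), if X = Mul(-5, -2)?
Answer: Rational(25, 3648) ≈ 0.0068531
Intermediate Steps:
X = 10
Function('O')(a) = Add(100, Mul(-10, Pow(a, -1))) (Function('O')(a) = Add(Pow(10, 2), Mul(-1, Mul(10, Pow(a, -1)))) = Add(100, Mul(-10, Pow(a, -1))))
Pow(Add(46, Function('O')(Pow(5, 3))), -1) = Pow(Add(46, Add(100, Mul(-10, Pow(Pow(5, 3), -1)))), -1) = Pow(Add(46, Add(100, Mul(-10, Pow(125, -1)))), -1) = Pow(Add(46, Add(100, Mul(-10, Rational(1, 125)))), -1) = Pow(Add(46, Add(100, Rational(-2, 25))), -1) = Pow(Add(46, Rational(2498, 25)), -1) = Pow(Rational(3648, 25), -1) = Rational(25, 3648)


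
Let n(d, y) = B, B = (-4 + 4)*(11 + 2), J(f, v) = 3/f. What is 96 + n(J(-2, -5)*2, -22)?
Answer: 96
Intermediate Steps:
B = 0 (B = 0*13 = 0)
n(d, y) = 0
96 + n(J(-2, -5)*2, -22) = 96 + 0 = 96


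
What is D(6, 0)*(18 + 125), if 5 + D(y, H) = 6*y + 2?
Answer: 4719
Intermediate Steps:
D(y, H) = -3 + 6*y (D(y, H) = -5 + (6*y + 2) = -5 + (2 + 6*y) = -3 + 6*y)
D(6, 0)*(18 + 125) = (-3 + 6*6)*(18 + 125) = (-3 + 36)*143 = 33*143 = 4719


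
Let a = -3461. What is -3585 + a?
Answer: -7046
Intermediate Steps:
-3585 + a = -3585 - 3461 = -7046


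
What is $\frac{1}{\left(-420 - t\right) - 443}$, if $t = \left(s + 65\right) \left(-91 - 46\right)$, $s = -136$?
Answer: $- \frac{1}{10590} \approx -9.4429 \cdot 10^{-5}$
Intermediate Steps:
$t = 9727$ ($t = \left(-136 + 65\right) \left(-91 - 46\right) = \left(-71\right) \left(-137\right) = 9727$)
$\frac{1}{\left(-420 - t\right) - 443} = \frac{1}{\left(-420 - 9727\right) - 443} = \frac{1}{-10147 - 443} = \frac{1}{-10590} = - \frac{1}{10590}$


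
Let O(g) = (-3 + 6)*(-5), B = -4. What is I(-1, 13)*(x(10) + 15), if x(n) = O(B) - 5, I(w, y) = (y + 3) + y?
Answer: -145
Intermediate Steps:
I(w, y) = 3 + 2*y (I(w, y) = (3 + y) + y = 3 + 2*y)
O(g) = -15 (O(g) = 3*(-5) = -15)
x(n) = -20 (x(n) = -15 - 5 = -20)
I(-1, 13)*(x(10) + 15) = (3 + 2*13)*(-20 + 15) = (3 + 26)*(-5) = 29*(-5) = -145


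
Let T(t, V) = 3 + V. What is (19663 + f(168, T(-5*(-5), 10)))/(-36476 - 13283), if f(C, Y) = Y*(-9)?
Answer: -19546/49759 ≈ -0.39281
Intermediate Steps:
f(C, Y) = -9*Y
(19663 + f(168, T(-5*(-5), 10)))/(-36476 - 13283) = (19663 - 9*(3 + 10))/(-36476 - 13283) = (19663 - 9*13)/(-49759) = (19663 - 117)*(-1/49759) = 19546*(-1/49759) = -19546/49759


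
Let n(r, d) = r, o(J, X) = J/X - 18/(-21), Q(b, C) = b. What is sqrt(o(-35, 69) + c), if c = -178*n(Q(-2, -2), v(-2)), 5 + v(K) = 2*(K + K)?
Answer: sqrt(83132511)/483 ≈ 18.877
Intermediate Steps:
o(J, X) = 6/7 + J/X (o(J, X) = J/X - 18*(-1/21) = J/X + 6/7 = 6/7 + J/X)
v(K) = -5 + 4*K (v(K) = -5 + 2*(K + K) = -5 + 2*(2*K) = -5 + 4*K)
c = 356 (c = -178*(-2) = 356)
sqrt(o(-35, 69) + c) = sqrt((6/7 - 35/69) + 356) = sqrt(169/483 + 356) = sqrt(172117/483) = sqrt(83132511)/483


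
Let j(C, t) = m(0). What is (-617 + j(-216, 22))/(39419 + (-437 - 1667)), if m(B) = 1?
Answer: -616/37315 ≈ -0.016508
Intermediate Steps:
j(C, t) = 1
(-617 + j(-216, 22))/(39419 + (-437 - 1667)) = (-617 + 1)/(39419 + (-437 - 1667)) = -616/(39419 - 2104) = -616/37315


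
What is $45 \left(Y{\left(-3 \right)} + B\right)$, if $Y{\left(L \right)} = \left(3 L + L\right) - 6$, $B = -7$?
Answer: $-1125$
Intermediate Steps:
$Y{\left(L \right)} = -6 + 4 L$ ($Y{\left(L \right)} = 4 L - 6 = -6 + 4 L$)
$45 \left(Y{\left(-3 \right)} + B\right) = 45 \left(\left(-6 + 4 \left(-3\right)\right) - 7\right) = 45 \left(\left(-6 - 12\right) - 7\right) = 45 \left(-18 - 7\right) = 45 \left(-25\right) = -1125$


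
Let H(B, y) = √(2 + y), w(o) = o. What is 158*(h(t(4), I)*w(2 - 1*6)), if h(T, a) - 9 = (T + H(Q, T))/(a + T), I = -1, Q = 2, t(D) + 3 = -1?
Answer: -30968/5 + 632*I*√2/5 ≈ -6193.6 + 178.76*I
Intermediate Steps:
t(D) = -4 (t(D) = -3 - 1 = -4)
h(T, a) = 9 + (T + √(2 + T))/(T + a) (h(T, a) = 9 + (T + √(2 + T))/(a + T) = 9 + (T + √(2 + T))/(T + a))
158*(h(t(4), I)*w(2 - 1*6)) = 158*(((√(2 - 4) + 9*(-1) + 10*(-4))/(-4 - 1))*(2 - 1*6)) = 158*(((√(-2) - 9 - 40)/(-5))*(2 - 6)) = 158*(-(I*√2 - 9 - 40)/5*(-4)) = 158*(-(-49 + I*√2)/5*(-4)) = 158*((49/5 - I*√2/5)*(-4)) = 158*(-196/5 + 4*I*√2/5) = -30968/5 + 632*I*√2/5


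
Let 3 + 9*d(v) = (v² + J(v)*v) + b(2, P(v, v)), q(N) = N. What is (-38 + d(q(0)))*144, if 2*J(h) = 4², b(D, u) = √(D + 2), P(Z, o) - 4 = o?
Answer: -5488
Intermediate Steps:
P(Z, o) = 4 + o
b(D, u) = √(2 + D)
J(h) = 8 (J(h) = (½)*4² = (½)*16 = 8)
d(v) = -⅑ + v²/9 + 8*v/9 (d(v) = -⅓ + ((v² + 8*v) + √(2 + 2))/9 = -⅓ + ((v² + 8*v) + √4)/9 = -⅓ + ((v² + 8*v) + 2)/9 = -⅓ + (2 + v² + 8*v)/9 = -⅓ + (2/9 + v²/9 + 8*v/9) = -⅑ + v²/9 + 8*v/9)
(-38 + d(q(0)))*144 = (-38 + (-⅑ + (⅑)*0² + (8/9)*0))*144 = (-38 + (-⅑ + (⅑)*0 + 0))*144 = (-38 + (-⅑ + 0 + 0))*144 = (-38 - ⅑)*144 = -343/9*144 = -5488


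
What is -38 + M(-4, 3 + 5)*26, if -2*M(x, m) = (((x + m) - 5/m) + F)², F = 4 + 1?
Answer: -60789/64 ≈ -949.83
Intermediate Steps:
F = 5
M(x, m) = -(5 + m + x - 5/m)²/2 (M(x, m) = -(((x + m) - 5/m) + 5)²/2 = -(((m + x) - 5/m) + 5)²/2 = -((m + x - 5/m) + 5)²/2 = -(5 + m + x - 5/m)²/2)
-38 + M(-4, 3 + 5)*26 = -38 - (-5 + (3 + 5)² + 5*(3 + 5) + (3 + 5)*(-4))²/(2*(3 + 5)²)*26 = -38 - ½*(-5 + 8² + 5*8 + 8*(-4))²/8²*26 = -38 - ½*1/64*(-5 + 64 + 40 - 32)²*26 = -38 - ½*1/64*67²*26 = -38 - ½*1/64*4489*26 = -38 - 4489/128*26 = -38 - 58357/64 = -60789/64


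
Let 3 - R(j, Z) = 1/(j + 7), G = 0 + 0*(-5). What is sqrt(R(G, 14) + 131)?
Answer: sqrt(6559)/7 ≈ 11.570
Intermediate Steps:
G = 0 (G = 0 + 0 = 0)
R(j, Z) = 3 - 1/(7 + j) (R(j, Z) = 3 - 1/(j + 7) = 3 - 1/(7 + j))
sqrt(R(G, 14) + 131) = sqrt((20 + 3*0)/(7 + 0) + 131) = sqrt((20 + 0)/7 + 131) = sqrt((1/7)*20 + 131) = sqrt(20/7 + 131) = sqrt(937/7) = sqrt(6559)/7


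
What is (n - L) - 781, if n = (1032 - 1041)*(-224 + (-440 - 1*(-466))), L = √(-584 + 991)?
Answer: 1001 - √407 ≈ 980.83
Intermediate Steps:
L = √407 ≈ 20.174
n = 1782 (n = -9*(-224 + (-440 + 466)) = -9*(-224 + 26) = -9*(-198) = 1782)
(n - L) - 781 = (1782 - √407) - 781 = 1001 - √407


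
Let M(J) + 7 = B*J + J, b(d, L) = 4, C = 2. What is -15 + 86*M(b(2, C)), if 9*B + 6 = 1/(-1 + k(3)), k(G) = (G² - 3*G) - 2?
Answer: -13907/27 ≈ -515.07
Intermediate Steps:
k(G) = -2 + G² - 3*G
B = -19/27 (B = -⅔ + 1/(9*(-1 + (-2 + 3² - 3*3))) = -⅔ + 1/(9*(-1 + (-2 + 9 - 9))) = -⅔ + 1/(9*(-1 - 2)) = -⅔ + (⅑)/(-3) = -⅔ + (⅑)*(-⅓) = -⅔ - 1/27 = -19/27 ≈ -0.70370)
M(J) = -7 + 8*J/27 (M(J) = -7 + (-19*J/27 + J) = -7 + 8*J/27)
-15 + 86*M(b(2, C)) = -15 + 86*(-7 + (8/27)*4) = -15 + 86*(-7 + 32/27) = -15 + 86*(-157/27) = -15 - 13502/27 = -13907/27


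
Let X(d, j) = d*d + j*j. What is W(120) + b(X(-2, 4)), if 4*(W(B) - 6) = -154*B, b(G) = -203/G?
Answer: -92483/20 ≈ -4624.1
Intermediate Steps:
X(d, j) = d**2 + j**2
W(B) = 6 - 77*B/2 (W(B) = 6 + (-154*B)/4 = 6 - 77*B/2)
W(120) + b(X(-2, 4)) = (6 - 77/2*120) - 203/((-2)**2 + 4**2) = (6 - 4620) - 203/(4 + 16) = -4614 - 203/20 = -92483/20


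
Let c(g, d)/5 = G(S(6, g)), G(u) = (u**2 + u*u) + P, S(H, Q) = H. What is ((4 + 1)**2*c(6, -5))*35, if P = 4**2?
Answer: 385000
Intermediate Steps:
P = 16
G(u) = 16 + 2*u**2 (G(u) = (u**2 + u*u) + 16 = (u**2 + u**2) + 16 = 2*u**2 + 16 = 16 + 2*u**2)
c(g, d) = 440 (c(g, d) = 5*(16 + 2*6**2) = 5*(16 + 2*36) = 5*(16 + 72) = 5*88 = 440)
((4 + 1)**2*c(6, -5))*35 = ((4 + 1)**2*440)*35 = (5**2*440)*35 = (25*440)*35 = 11000*35 = 385000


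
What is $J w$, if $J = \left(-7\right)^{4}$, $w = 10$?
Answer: $24010$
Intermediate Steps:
$J = 2401$
$J w = 2401 \cdot 10 = 24010$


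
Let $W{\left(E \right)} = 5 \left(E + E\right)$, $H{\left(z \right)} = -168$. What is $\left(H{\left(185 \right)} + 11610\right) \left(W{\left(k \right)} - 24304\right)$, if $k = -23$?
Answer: $-280718028$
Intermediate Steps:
$W{\left(E \right)} = 10 E$ ($W{\left(E \right)} = 5 \cdot 2 E = 10 E$)
$\left(H{\left(185 \right)} + 11610\right) \left(W{\left(k \right)} - 24304\right) = \left(-168 + 11610\right) \left(10 \left(-23\right) - 24304\right) = 11442 \left(-230 - 24304\right) = 11442 \left(-24534\right) = -280718028$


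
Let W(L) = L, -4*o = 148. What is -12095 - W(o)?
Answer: -12058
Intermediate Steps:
o = -37 (o = -¼*148 = -37)
-12095 - W(o) = -12095 - 1*(-37) = -12095 + 37 = -12058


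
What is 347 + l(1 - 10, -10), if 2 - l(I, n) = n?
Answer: 359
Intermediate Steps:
l(I, n) = 2 - n
347 + l(1 - 10, -10) = 347 + (2 - 1*(-10)) = 347 + (2 + 10) = 347 + 12 = 359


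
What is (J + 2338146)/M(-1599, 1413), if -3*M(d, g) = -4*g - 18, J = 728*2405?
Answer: 2044493/945 ≈ 2163.5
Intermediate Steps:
J = 1750840
M(d, g) = 6 + 4*g/3 (M(d, g) = -(-4*g - 18)/3 = -(-18 - 4*g)/3 = 6 + 4*g/3)
(J + 2338146)/M(-1599, 1413) = (1750840 + 2338146)/(6 + (4/3)*1413) = 4088986/(6 + 1884) = 4088986/1890 = 4088986*(1/1890) = 2044493/945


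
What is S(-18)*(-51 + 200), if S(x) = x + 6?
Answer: -1788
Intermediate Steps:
S(x) = 6 + x
S(-18)*(-51 + 200) = (6 - 18)*(-51 + 200) = -12*149 = -1788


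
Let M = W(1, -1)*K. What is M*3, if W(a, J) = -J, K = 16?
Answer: 48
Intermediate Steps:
M = 16 (M = -1*(-1)*16 = 1*16 = 16)
M*3 = 16*3 = 48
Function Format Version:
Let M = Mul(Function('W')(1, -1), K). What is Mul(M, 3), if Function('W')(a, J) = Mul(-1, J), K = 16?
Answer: 48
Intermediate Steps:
M = 16 (M = Mul(Mul(-1, -1), 16) = Mul(1, 16) = 16)
Mul(M, 3) = Mul(16, 3) = 48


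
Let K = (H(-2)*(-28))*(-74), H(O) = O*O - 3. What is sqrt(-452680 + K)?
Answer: 4*I*sqrt(28163) ≈ 671.27*I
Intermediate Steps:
H(O) = -3 + O**2 (H(O) = O**2 - 3 = -3 + O**2)
K = 2072 (K = ((-3 + (-2)**2)*(-28))*(-74) = ((-3 + 4)*(-28))*(-74) = (1*(-28))*(-74) = -28*(-74) = 2072)
sqrt(-452680 + K) = sqrt(-452680 + 2072) = sqrt(-450608) = 4*I*sqrt(28163)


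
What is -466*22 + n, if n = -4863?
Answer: -15115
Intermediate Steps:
-466*22 + n = -466*22 - 4863 = -10252 - 4863 = -15115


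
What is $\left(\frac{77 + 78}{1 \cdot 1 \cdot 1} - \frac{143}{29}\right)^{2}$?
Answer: $\frac{18939904}{841} \approx 22521.0$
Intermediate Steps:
$\left(\frac{77 + 78}{1 \cdot 1 \cdot 1} - \frac{143}{29}\right)^{2} = \left(\frac{155}{1 \cdot 1} - \frac{143}{29}\right)^{2} = \left(\frac{155}{1} - \frac{143}{29}\right)^{2} = \left(155 \cdot 1 - \frac{143}{29}\right)^{2} = \left(155 - \frac{143}{29}\right)^{2} = \left(\frac{4352}{29}\right)^{2} = \frac{18939904}{841}$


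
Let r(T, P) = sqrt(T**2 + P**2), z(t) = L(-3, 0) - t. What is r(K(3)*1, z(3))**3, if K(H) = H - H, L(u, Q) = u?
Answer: 216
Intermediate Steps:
K(H) = 0
z(t) = -3 - t
r(T, P) = sqrt(P**2 + T**2)
r(K(3)*1, z(3))**3 = (sqrt((-3 - 1*3)**2 + (0*1)**2))**3 = (sqrt((-3 - 3)**2 + 0**2))**3 = (sqrt((-6)**2 + 0))**3 = (sqrt(36 + 0))**3 = (sqrt(36))**3 = 6**3 = 216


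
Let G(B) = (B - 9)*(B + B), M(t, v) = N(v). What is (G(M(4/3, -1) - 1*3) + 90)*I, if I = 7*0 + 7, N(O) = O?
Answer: 1358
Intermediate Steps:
M(t, v) = v
G(B) = 2*B*(-9 + B) (G(B) = (-9 + B)*(2*B) = 2*B*(-9 + B))
I = 7 (I = 0 + 7 = 7)
(G(M(4/3, -1) - 1*3) + 90)*I = (2*(-1 - 1*3)*(-9 + (-1 - 1*3)) + 90)*7 = (2*(-1 - 3)*(-9 + (-1 - 3)) + 90)*7 = (2*(-4)*(-9 - 4) + 90)*7 = (2*(-4)*(-13) + 90)*7 = (104 + 90)*7 = 194*7 = 1358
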